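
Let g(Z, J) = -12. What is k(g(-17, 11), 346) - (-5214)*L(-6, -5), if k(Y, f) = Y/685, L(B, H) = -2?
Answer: -7143192/685 ≈ -10428.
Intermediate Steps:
k(Y, f) = Y/685 (k(Y, f) = Y*(1/685) = Y/685)
k(g(-17, 11), 346) - (-5214)*L(-6, -5) = (1/685)*(-12) - (-5214)*(-2) = -12/685 - 1*10428 = -12/685 - 10428 = -7143192/685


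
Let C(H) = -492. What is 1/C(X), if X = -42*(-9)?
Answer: -1/492 ≈ -0.0020325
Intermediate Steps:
X = 378
1/C(X) = 1/(-492) = -1/492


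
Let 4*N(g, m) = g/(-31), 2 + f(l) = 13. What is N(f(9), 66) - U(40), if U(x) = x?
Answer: -4971/124 ≈ -40.089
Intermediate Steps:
f(l) = 11 (f(l) = -2 + 13 = 11)
N(g, m) = -g/124 (N(g, m) = (g/(-31))/4 = (g*(-1/31))/4 = (-g/31)/4 = -g/124)
N(f(9), 66) - U(40) = -1/124*11 - 1*40 = -11/124 - 40 = -4971/124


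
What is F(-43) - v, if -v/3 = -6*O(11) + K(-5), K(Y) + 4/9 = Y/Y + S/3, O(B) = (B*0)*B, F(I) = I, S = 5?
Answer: -109/3 ≈ -36.333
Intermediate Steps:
O(B) = 0 (O(B) = 0*B = 0)
K(Y) = 20/9 (K(Y) = -4/9 + (Y/Y + 5/3) = -4/9 + (1 + 5*(⅓)) = -4/9 + (1 + 5/3) = -4/9 + 8/3 = 20/9)
v = -20/3 (v = -3*(-6*0 + 20/9) = -3*(0 + 20/9) = -3*20/9 = -20/3 ≈ -6.6667)
F(-43) - v = -43 - 1*(-20/3) = -43 + 20/3 = -109/3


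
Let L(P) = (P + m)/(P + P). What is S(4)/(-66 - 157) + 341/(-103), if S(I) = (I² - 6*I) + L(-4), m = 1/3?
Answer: -1806389/551256 ≈ -3.2769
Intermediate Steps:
m = ⅓ (m = 1*(⅓) = ⅓ ≈ 0.33333)
L(P) = (⅓ + P)/(2*P) (L(P) = (P + ⅓)/(P + P) = (⅓ + P)/((2*P)) = (⅓ + P)*(1/(2*P)) = (⅓ + P)/(2*P))
S(I) = 11/24 + I² - 6*I (S(I) = (I² - 6*I) + (⅙)*(1 + 3*(-4))/(-4) = (I² - 6*I) + (⅙)*(-¼)*(1 - 12) = (I² - 6*I) + (⅙)*(-¼)*(-11) = (I² - 6*I) + 11/24 = 11/24 + I² - 6*I)
S(4)/(-66 - 157) + 341/(-103) = (11/24 + 4² - 6*4)/(-66 - 157) + 341/(-103) = (11/24 + 16 - 24)/(-223) + 341*(-1/103) = -181/24*(-1/223) - 341/103 = 181/5352 - 341/103 = -1806389/551256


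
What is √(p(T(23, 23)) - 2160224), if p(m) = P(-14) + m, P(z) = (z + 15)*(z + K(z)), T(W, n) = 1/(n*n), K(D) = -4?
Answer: I*√1142768017/23 ≈ 1469.8*I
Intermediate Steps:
T(W, n) = n⁻² (T(W, n) = 1/(n²) = n⁻²)
P(z) = (-4 + z)*(15 + z) (P(z) = (z + 15)*(z - 4) = (15 + z)*(-4 + z) = (-4 + z)*(15 + z))
p(m) = -18 + m (p(m) = (-60 + (-14)² + 11*(-14)) + m = (-60 + 196 - 154) + m = -18 + m)
√(p(T(23, 23)) - 2160224) = √((-18 + 23⁻²) - 2160224) = √((-18 + 1/529) - 2160224) = √(-9521/529 - 2160224) = √(-1142768017/529) = I*√1142768017/23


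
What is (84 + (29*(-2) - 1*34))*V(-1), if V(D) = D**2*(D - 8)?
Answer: 72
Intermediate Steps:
V(D) = D**2*(-8 + D)
(84 + (29*(-2) - 1*34))*V(-1) = (84 + (29*(-2) - 1*34))*((-1)**2*(-8 - 1)) = (84 + (-58 - 34))*(1*(-9)) = (84 - 92)*(-9) = -8*(-9) = 72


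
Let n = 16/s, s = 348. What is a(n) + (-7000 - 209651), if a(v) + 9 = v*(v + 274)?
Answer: -1639804172/7569 ≈ -2.1665e+5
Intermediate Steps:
n = 4/87 (n = 16/348 = 16*(1/348) = 4/87 ≈ 0.045977)
a(v) = -9 + v*(274 + v) (a(v) = -9 + v*(v + 274) = -9 + v*(274 + v))
a(n) + (-7000 - 209651) = (-9 + (4/87)² + 274*(4/87)) + (-7000 - 209651) = (-9 + 16/7569 + 1096/87) - 216651 = 27247/7569 - 216651 = -1639804172/7569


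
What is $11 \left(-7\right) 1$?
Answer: $-77$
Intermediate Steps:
$11 \left(-7\right) 1 = \left(-77\right) 1 = -77$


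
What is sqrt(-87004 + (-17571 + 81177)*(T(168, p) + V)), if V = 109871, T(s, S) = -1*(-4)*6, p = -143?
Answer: sqrt(6989894366) ≈ 83606.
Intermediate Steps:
T(s, S) = 24 (T(s, S) = 4*6 = 24)
sqrt(-87004 + (-17571 + 81177)*(T(168, p) + V)) = sqrt(-87004 + (-17571 + 81177)*(24 + 109871)) = sqrt(-87004 + 63606*109895) = sqrt(-87004 + 6989981370) = sqrt(6989894366)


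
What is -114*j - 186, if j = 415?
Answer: -47496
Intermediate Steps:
-114*j - 186 = -114*415 - 186 = -47310 - 186 = -47496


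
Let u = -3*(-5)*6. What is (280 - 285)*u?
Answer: -450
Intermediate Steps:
u = 90 (u = 15*6 = 90)
(280 - 285)*u = (280 - 285)*90 = -5*90 = -450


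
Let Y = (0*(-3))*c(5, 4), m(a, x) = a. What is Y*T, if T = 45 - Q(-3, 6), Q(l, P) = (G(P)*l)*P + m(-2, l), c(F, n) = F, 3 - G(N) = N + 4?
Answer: 0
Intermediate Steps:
G(N) = -1 - N (G(N) = 3 - (N + 4) = 3 - (4 + N) = 3 + (-4 - N) = -1 - N)
Q(l, P) = -2 + P*l*(-1 - P) (Q(l, P) = ((-1 - P)*l)*P - 2 = (l*(-1 - P))*P - 2 = P*l*(-1 - P) - 2 = -2 + P*l*(-1 - P))
Y = 0 (Y = (0*(-3))*5 = 0*5 = 0)
T = -79 (T = 45 - (-2 - 1*6*(-3)*(1 + 6)) = 45 - (-2 - 1*6*(-3)*7) = 45 - (-2 + 126) = 45 - 1*124 = 45 - 124 = -79)
Y*T = 0*(-79) = 0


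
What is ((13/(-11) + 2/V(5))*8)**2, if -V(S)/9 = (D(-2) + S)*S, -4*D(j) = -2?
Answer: 22202944/245025 ≈ 90.615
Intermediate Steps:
D(j) = 1/2 (D(j) = -1/4*(-2) = 1/2)
V(S) = -9*S*(1/2 + S) (V(S) = -9*(1/2 + S)*S = -9*S*(1/2 + S))
((13/(-11) + 2/V(5))*8)**2 = ((13/(-11) + 2/((-9/2*5*(1 + 2*5))))*8)**2 = ((13*(-1/11) + 2/((-9/2*5*(1 + 10))))*8)**2 = ((-13/11 + 2/((-9/2*5*11)))*8)**2 = ((-13/11 + 2/(-495/2))*8)**2 = ((-13/11 + 2*(-2/495))*8)**2 = ((-13/11 - 4/495)*8)**2 = (-589/495*8)**2 = (-4712/495)**2 = 22202944/245025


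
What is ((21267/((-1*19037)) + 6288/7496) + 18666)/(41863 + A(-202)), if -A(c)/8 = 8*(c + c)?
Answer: 110984321819/402649702337 ≈ 0.27563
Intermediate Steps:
A(c) = -128*c (A(c) = -64*(c + c) = -64*2*c = -128*c)
((21267/((-1*19037)) + 6288/7496) + 18666)/(41863 + A(-202)) = ((21267/((-1*19037)) + 6288/7496) + 18666)/(41863 - 128*(-202)) = ((21267/(-19037) + 6288*(1/7496)) + 18666)/(41863 + 25856) = ((21267*(-1/19037) + 786/937) + 18666)/67719 = ((-21267/19037 + 786/937) + 18666)*(1/67719) = (-4964097/17837669 + 18666)*(1/67719) = (332952965457/17837669)*(1/67719) = 110984321819/402649702337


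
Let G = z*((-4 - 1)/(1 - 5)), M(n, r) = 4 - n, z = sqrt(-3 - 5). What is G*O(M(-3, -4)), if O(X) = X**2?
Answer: 245*I*sqrt(2)/2 ≈ 173.24*I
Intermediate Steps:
z = 2*I*sqrt(2) (z = sqrt(-8) = 2*I*sqrt(2) ≈ 2.8284*I)
G = 5*I*sqrt(2)/2 (G = (2*I*sqrt(2))*((-4 - 1)/(1 - 5)) = (2*I*sqrt(2))*(-5/(-4)) = (2*I*sqrt(2))*(-5*(-1/4)) = (2*I*sqrt(2))*(5/4) = 5*I*sqrt(2)/2 ≈ 3.5355*I)
G*O(M(-3, -4)) = (5*I*sqrt(2)/2)*(4 - 1*(-3))**2 = (5*I*sqrt(2)/2)*(4 + 3)**2 = (5*I*sqrt(2)/2)*7**2 = (5*I*sqrt(2)/2)*49 = 245*I*sqrt(2)/2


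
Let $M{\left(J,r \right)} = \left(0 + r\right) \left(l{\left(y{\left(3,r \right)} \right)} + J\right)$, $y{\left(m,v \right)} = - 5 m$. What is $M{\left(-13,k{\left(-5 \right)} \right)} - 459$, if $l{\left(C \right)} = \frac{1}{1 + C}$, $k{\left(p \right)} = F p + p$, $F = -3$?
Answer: $- \frac{4128}{7} \approx -589.71$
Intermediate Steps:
$k{\left(p \right)} = - 2 p$ ($k{\left(p \right)} = - 3 p + p = - 2 p$)
$M{\left(J,r \right)} = r \left(- \frac{1}{14} + J\right)$ ($M{\left(J,r \right)} = \left(0 + r\right) \left(\frac{1}{1 - 15} + J\right) = r \left(\frac{1}{1 - 15} + J\right) = r \left(\frac{1}{-14} + J\right) = r \left(- \frac{1}{14} + J\right)$)
$M{\left(-13,k{\left(-5 \right)} \right)} - 459 = \left(-2\right) \left(-5\right) \left(- \frac{1}{14} - 13\right) - 459 = 10 \left(- \frac{183}{14}\right) - 459 = - \frac{915}{7} - 459 = - \frac{4128}{7}$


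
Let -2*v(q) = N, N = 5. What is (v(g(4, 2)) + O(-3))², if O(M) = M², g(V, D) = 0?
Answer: 169/4 ≈ 42.250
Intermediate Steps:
v(q) = -5/2 (v(q) = -½*5 = -5/2)
(v(g(4, 2)) + O(-3))² = (-5/2 + (-3)²)² = (-5/2 + 9)² = (13/2)² = 169/4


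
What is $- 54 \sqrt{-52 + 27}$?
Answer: $- 270 i \approx - 270.0 i$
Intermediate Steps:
$- 54 \sqrt{-52 + 27} = - 54 \sqrt{-25} = - 54 \cdot 5 i = - 270 i$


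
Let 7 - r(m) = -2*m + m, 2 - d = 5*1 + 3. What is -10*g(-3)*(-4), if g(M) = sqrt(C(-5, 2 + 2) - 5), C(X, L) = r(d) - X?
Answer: 40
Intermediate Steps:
d = -6 (d = 2 - (5*1 + 3) = 2 - (5 + 3) = 2 - 1*8 = 2 - 8 = -6)
r(m) = 7 + m (r(m) = 7 - (-2*m + m) = 7 - (-1)*m = 7 + m)
C(X, L) = 1 - X (C(X, L) = (7 - 6) - X = 1 - X)
g(M) = 1 (g(M) = sqrt((1 - 1*(-5)) - 5) = sqrt((1 + 5) - 5) = sqrt(6 - 5) = sqrt(1) = 1)
-10*g(-3)*(-4) = -10*1*(-4) = -10*(-4) = 40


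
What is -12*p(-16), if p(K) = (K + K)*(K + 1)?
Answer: -5760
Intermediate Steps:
p(K) = 2*K*(1 + K) (p(K) = (2*K)*(1 + K) = 2*K*(1 + K))
-12*p(-16) = -24*(-16)*(1 - 16) = -24*(-16)*(-15) = -12*480 = -5760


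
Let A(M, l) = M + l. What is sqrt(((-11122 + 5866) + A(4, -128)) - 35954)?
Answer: 83*I*sqrt(6) ≈ 203.31*I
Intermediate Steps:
sqrt(((-11122 + 5866) + A(4, -128)) - 35954) = sqrt(((-11122 + 5866) + (4 - 128)) - 35954) = sqrt((-5256 - 124) - 35954) = sqrt(-5380 - 35954) = sqrt(-41334) = 83*I*sqrt(6)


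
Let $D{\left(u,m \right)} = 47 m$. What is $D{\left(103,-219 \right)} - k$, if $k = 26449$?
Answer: $-36742$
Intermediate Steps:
$D{\left(103,-219 \right)} - k = 47 \left(-219\right) - 26449 = -10293 - 26449 = -36742$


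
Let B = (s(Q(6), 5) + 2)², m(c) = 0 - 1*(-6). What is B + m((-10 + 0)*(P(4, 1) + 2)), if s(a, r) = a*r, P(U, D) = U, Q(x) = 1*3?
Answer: 295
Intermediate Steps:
Q(x) = 3
m(c) = 6 (m(c) = 0 + 6 = 6)
B = 289 (B = (3*5 + 2)² = (15 + 2)² = 17² = 289)
B + m((-10 + 0)*(P(4, 1) + 2)) = 289 + 6 = 295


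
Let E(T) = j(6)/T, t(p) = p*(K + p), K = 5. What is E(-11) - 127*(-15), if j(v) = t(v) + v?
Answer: 20883/11 ≈ 1898.5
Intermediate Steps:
t(p) = p*(5 + p)
j(v) = v + v*(5 + v) (j(v) = v*(5 + v) + v = v + v*(5 + v))
E(T) = 72/T (E(T) = (6*(6 + 6))/T = (6*12)/T = 72/T)
E(-11) - 127*(-15) = 72/(-11) - 127*(-15) = 72*(-1/11) + 1905 = -72/11 + 1905 = 20883/11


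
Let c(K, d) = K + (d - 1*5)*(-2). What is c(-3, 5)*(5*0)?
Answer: 0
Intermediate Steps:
c(K, d) = 10 + K - 2*d (c(K, d) = K + (d - 5)*(-2) = K + (-5 + d)*(-2) = K + (10 - 2*d) = 10 + K - 2*d)
c(-3, 5)*(5*0) = (10 - 3 - 2*5)*(5*0) = (10 - 3 - 10)*0 = -3*0 = 0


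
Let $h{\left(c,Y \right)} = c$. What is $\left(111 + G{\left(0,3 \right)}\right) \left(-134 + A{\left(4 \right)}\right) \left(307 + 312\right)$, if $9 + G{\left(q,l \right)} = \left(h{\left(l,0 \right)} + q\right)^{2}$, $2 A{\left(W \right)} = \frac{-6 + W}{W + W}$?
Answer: $- \frac{73724757}{8} \approx -9.2156 \cdot 10^{6}$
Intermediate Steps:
$A{\left(W \right)} = \frac{-6 + W}{4 W}$ ($A{\left(W \right)} = \frac{\left(-6 + W\right) \frac{1}{W + W}}{2} = \frac{\left(-6 + W\right) \frac{1}{2 W}}{2} = \frac{\frac{1}{2} \frac{1}{W} \left(-6 + W\right)}{2} = \frac{-6 + W}{4 W}$)
$G{\left(q,l \right)} = -9 + \left(l + q\right)^{2}$
$\left(111 + G{\left(0,3 \right)}\right) \left(-134 + A{\left(4 \right)}\right) \left(307 + 312\right) = \left(111 - \left(9 - \left(3 + 0\right)^{2}\right)\right) \left(-134 + \frac{-6 + 4}{4 \cdot 4}\right) \left(307 + 312\right) = \left(111 - \left(9 - 3^{2}\right)\right) \left(-134 + \frac{1}{4} \cdot \frac{1}{4} \left(-2\right)\right) 619 = \left(111 + \left(-9 + 9\right)\right) \left(-134 - \frac{1}{8}\right) 619 = \left(111 + 0\right) \left(- \frac{1073}{8}\right) 619 = 111 \left(- \frac{1073}{8}\right) 619 = \left(- \frac{119103}{8}\right) 619 = - \frac{73724757}{8}$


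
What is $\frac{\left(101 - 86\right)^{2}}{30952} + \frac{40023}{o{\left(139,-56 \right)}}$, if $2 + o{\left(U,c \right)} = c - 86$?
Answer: $- \frac{17204993}{61904} \approx -277.93$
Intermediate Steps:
$o{\left(U,c \right)} = -88 + c$ ($o{\left(U,c \right)} = -2 + \left(c - 86\right) = -2 + \left(-86 + c\right) = -88 + c$)
$\frac{\left(101 - 86\right)^{2}}{30952} + \frac{40023}{o{\left(139,-56 \right)}} = \frac{\left(101 - 86\right)^{2}}{30952} + \frac{40023}{-88 - 56} = 15^{2} \cdot \frac{1}{30952} + \frac{40023}{-144} = 225 \cdot \frac{1}{30952} + 40023 \left(- \frac{1}{144}\right) = \frac{225}{30952} - \frac{4447}{16} = - \frac{17204993}{61904}$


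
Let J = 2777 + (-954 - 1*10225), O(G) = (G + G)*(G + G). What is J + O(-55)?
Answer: 3698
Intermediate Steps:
O(G) = 4*G² (O(G) = (2*G)*(2*G) = 4*G²)
J = -8402 (J = 2777 + (-954 - 10225) = 2777 - 11179 = -8402)
J + O(-55) = -8402 + 4*(-55)² = -8402 + 4*3025 = -8402 + 12100 = 3698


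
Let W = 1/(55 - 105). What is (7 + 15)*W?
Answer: -11/25 ≈ -0.44000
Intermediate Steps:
W = -1/50 (W = 1/(-50) = -1/50 ≈ -0.020000)
(7 + 15)*W = (7 + 15)*(-1/50) = 22*(-1/50) = -11/25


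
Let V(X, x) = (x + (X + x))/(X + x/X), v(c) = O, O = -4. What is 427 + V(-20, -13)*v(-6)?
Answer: 161569/387 ≈ 417.49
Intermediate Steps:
v(c) = -4
V(X, x) = (X + 2*x)/(X + x/X)
427 + V(-20, -13)*v(-6) = 427 - 20*(-20 + 2*(-13))/(-13 + (-20)²)*(-4) = 427 - 20*(-20 - 26)/(-13 + 400)*(-4) = 427 - 20*(-46)/387*(-4) = 427 - 20*1/387*(-46)*(-4) = 427 + (920/387)*(-4) = 427 - 3680/387 = 161569/387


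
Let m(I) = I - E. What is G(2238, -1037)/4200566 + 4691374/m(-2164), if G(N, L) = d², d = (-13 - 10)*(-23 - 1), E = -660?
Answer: -4926491960717/1579412816 ≈ -3119.2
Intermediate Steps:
m(I) = 660 + I (m(I) = I - 1*(-660) = I + 660 = 660 + I)
d = 552 (d = -23*(-24) = 552)
G(N, L) = 304704 (G(N, L) = 552² = 304704)
G(2238, -1037)/4200566 + 4691374/m(-2164) = 304704/4200566 + 4691374/(660 - 2164) = 304704*(1/4200566) + 4691374/(-1504) = 152352/2100283 + 4691374*(-1/1504) = 152352/2100283 - 2345687/752 = -4926491960717/1579412816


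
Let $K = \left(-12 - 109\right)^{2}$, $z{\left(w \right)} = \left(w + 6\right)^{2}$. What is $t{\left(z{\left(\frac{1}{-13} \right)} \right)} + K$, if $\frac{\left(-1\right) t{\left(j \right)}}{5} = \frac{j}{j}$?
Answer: $14636$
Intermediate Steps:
$z{\left(w \right)} = \left(6 + w\right)^{2}$
$K = 14641$ ($K = \left(-12 - 109\right)^{2} = \left(-121\right)^{2} = 14641$)
$t{\left(j \right)} = -5$ ($t{\left(j \right)} = - 5 \frac{j}{j} = \left(-5\right) 1 = -5$)
$t{\left(z{\left(\frac{1}{-13} \right)} \right)} + K = -5 + 14641 = 14636$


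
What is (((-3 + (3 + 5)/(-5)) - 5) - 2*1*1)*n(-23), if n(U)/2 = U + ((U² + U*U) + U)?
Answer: -117392/5 ≈ -23478.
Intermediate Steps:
n(U) = 4*U + 4*U² (n(U) = 2*(U + ((U² + U*U) + U)) = 2*(U + ((U² + U²) + U)) = 2*(U + (2*U² + U)) = 2*(U + (U + 2*U²)) = 2*(2*U + 2*U²) = 4*U + 4*U²)
(((-3 + (3 + 5)/(-5)) - 5) - 2*1*1)*n(-23) = (((-3 + (3 + 5)/(-5)) - 5) - 2*1*1)*(4*(-23)*(1 - 23)) = (((-3 + 8*(-⅕)) - 5) - 2*1)*(4*(-23)*(-22)) = (((-3 - 8/5) - 5) - 2)*2024 = ((-23/5 - 5) - 2)*2024 = (-48/5 - 2)*2024 = -58/5*2024 = -117392/5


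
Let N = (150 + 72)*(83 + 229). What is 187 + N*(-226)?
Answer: -15653477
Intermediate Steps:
N = 69264 (N = 222*312 = 69264)
187 + N*(-226) = 187 + 69264*(-226) = 187 - 15653664 = -15653477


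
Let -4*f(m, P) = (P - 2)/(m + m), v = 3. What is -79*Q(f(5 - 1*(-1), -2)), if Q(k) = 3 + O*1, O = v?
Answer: -474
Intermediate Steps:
O = 3
f(m, P) = -(-2 + P)/(8*m) (f(m, P) = -(P - 2)/(4*(m + m)) = -(-2 + P)/(4*(2*m)) = -(-2 + P)*1/(2*m)/4 = -(-2 + P)/(8*m))
Q(k) = 6 (Q(k) = 3 + 3*1 = 3 + 3 = 6)
-79*Q(f(5 - 1*(-1), -2)) = -79*6 = -474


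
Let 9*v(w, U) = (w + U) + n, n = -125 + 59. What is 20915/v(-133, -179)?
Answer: -20915/42 ≈ -497.98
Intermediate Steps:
n = -66
v(w, U) = -22/3 + U/9 + w/9 (v(w, U) = ((w + U) - 66)/9 = ((U + w) - 66)/9 = (-66 + U + w)/9 = -22/3 + U/9 + w/9)
20915/v(-133, -179) = 20915/(-22/3 + (⅑)*(-179) + (⅑)*(-133)) = 20915/(-22/3 - 179/9 - 133/9) = 20915/(-42) = 20915*(-1/42) = -20915/42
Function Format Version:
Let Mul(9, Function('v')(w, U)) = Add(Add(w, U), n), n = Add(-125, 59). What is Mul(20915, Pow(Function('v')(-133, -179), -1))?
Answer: Rational(-20915, 42) ≈ -497.98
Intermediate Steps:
n = -66
Function('v')(w, U) = Add(Rational(-22, 3), Mul(Rational(1, 9), U), Mul(Rational(1, 9), w)) (Function('v')(w, U) = Mul(Rational(1, 9), Add(Add(w, U), -66)) = Mul(Rational(1, 9), Add(Add(U, w), -66)) = Mul(Rational(1, 9), Add(-66, U, w)) = Add(Rational(-22, 3), Mul(Rational(1, 9), U), Mul(Rational(1, 9), w)))
Mul(20915, Pow(Function('v')(-133, -179), -1)) = Mul(20915, Pow(Add(Rational(-22, 3), Mul(Rational(1, 9), -179), Mul(Rational(1, 9), -133)), -1)) = Mul(20915, Pow(Add(Rational(-22, 3), Rational(-179, 9), Rational(-133, 9)), -1)) = Mul(20915, Pow(-42, -1)) = Mul(20915, Rational(-1, 42)) = Rational(-20915, 42)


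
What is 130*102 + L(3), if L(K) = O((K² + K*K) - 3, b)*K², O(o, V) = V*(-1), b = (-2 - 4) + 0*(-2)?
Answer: 13314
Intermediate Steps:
b = -6 (b = -6 + 0 = -6)
O(o, V) = -V
L(K) = 6*K² (L(K) = (-1*(-6))*K² = 6*K²)
130*102 + L(3) = 130*102 + 6*3² = 13260 + 6*9 = 13260 + 54 = 13314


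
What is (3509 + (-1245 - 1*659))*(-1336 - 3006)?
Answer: -6968910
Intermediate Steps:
(3509 + (-1245 - 1*659))*(-1336 - 3006) = (3509 + (-1245 - 659))*(-4342) = (3509 - 1904)*(-4342) = 1605*(-4342) = -6968910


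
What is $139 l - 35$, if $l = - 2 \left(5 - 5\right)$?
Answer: $-35$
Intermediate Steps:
$l = 0$ ($l = \left(-2\right) 0 = 0$)
$139 l - 35 = 139 \cdot 0 - 35 = 0 - 35 = -35$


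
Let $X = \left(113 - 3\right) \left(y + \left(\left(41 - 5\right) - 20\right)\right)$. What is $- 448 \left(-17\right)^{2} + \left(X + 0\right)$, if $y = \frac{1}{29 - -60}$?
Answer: $- \frac{11366258}{89} \approx -1.2771 \cdot 10^{5}$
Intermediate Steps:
$y = \frac{1}{89}$ ($y = \frac{1}{29 + 60} = \frac{1}{89} \approx 0.011236$)
$X = \frac{156750}{89}$ ($X = \left(113 - 3\right) \left(\frac{1}{89} + \left(\left(41 - 5\right) - 20\right)\right) = 110 \left(\frac{1}{89} + \left(36 - 20\right)\right) = 110 \left(\frac{1}{89} + 16\right) = 110 \cdot \frac{1425}{89} = \frac{156750}{89} \approx 1761.2$)
$- 448 \left(-17\right)^{2} + \left(X + 0\right) = - 448 \left(-17\right)^{2} + \left(\frac{156750}{89} + 0\right) = \left(-448\right) 289 + \frac{156750}{89} = -129472 + \frac{156750}{89} = - \frac{11366258}{89}$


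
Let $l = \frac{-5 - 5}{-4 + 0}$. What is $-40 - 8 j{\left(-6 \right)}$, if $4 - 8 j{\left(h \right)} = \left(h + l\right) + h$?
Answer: $- \frac{107}{2} \approx -53.5$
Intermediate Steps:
$l = \frac{5}{2}$ ($l = - \frac{10}{-4} = \left(-10\right) \left(- \frac{1}{4}\right) = \frac{5}{2} \approx 2.5$)
$j{\left(h \right)} = \frac{3}{16} - \frac{h}{4}$ ($j{\left(h \right)} = \frac{1}{2} - \frac{\left(h + \frac{5}{2}\right) + h}{8} = \frac{1}{2} - \frac{\left(\frac{5}{2} + h\right) + h}{8} = \frac{1}{2} - \frac{\frac{5}{2} + 2 h}{8} = \frac{1}{2} - \left(\frac{5}{16} + \frac{h}{4}\right) = \frac{3}{16} - \frac{h}{4}$)
$-40 - 8 j{\left(-6 \right)} = -40 - 8 \left(\frac{3}{16} - - \frac{3}{2}\right) = -40 - 8 \left(\frac{3}{16} + \frac{3}{2}\right) = -40 - \frac{27}{2} = - \frac{107}{2}$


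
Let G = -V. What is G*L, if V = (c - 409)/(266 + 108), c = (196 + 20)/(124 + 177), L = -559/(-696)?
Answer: 93977/107184 ≈ 0.87678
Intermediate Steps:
L = 559/696 (L = -559*(-1/696) = 559/696 ≈ 0.80316)
c = 216/301 ≈ 0.71761
V = -7229/6622 (V = (216/301 - 409)/(266 + 108) = -122893/301/374 = -122893/301*1/374 = -7229/6622 ≈ -1.0917)
G = 7229/6622 (G = -1*(-7229/6622) = 7229/6622 ≈ 1.0917)
G*L = (7229/6622)*(559/696) = 93977/107184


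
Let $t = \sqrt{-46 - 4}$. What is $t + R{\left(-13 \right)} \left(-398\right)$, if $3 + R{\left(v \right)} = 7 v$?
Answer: $37412 + 5 i \sqrt{2} \approx 37412.0 + 7.0711 i$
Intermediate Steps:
$t = 5 i \sqrt{2}$ ($t = \sqrt{-50} = 5 i \sqrt{2} \approx 7.0711 i$)
$R{\left(v \right)} = -3 + 7 v$
$t + R{\left(-13 \right)} \left(-398\right) = 5 i \sqrt{2} + \left(-3 + 7 \left(-13\right)\right) \left(-398\right) = 5 i \sqrt{2} + \left(-3 - 91\right) \left(-398\right) = 5 i \sqrt{2} - -37412 = 5 i \sqrt{2} + 37412 = 37412 + 5 i \sqrt{2}$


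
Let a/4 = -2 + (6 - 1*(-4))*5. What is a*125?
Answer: 24000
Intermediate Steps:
a = 192 (a = 4*(-2 + (6 - 1*(-4))*5) = 4*(-2 + (6 + 4)*5) = 4*(-2 + 10*5) = 4*(-2 + 50) = 4*48 = 192)
a*125 = 192*125 = 24000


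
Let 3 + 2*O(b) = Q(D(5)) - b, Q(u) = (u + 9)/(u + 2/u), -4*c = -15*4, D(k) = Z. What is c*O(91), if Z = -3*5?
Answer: -159360/227 ≈ -702.03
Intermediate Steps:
Z = -15
D(k) = -15
c = 15 (c = -(-15)*4/4 = -¼*(-60) = 15)
Q(u) = (9 + u)/(u + 2/u)
O(b) = -591/454 - b/2 (O(b) = -3/2 + (-15*(9 - 15)/(2 + (-15)²) - b)/2 = -3/2 + (-15*(-6)/(2 + 225) - b)/2 = -3/2 + (-15*(-6)/227 - b)/2 = -3/2 + (-15*1/227*(-6) - b)/2 = -3/2 + (90/227 - b)/2 = -3/2 + (45/227 - b/2) = -591/454 - b/2)
c*O(91) = 15*(-591/454 - ½*91) = 15*(-591/454 - 91/2) = 15*(-10624/227) = -159360/227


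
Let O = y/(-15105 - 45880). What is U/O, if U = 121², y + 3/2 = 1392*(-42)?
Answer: 1785762770/116931 ≈ 15272.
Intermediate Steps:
y = -116931/2 (y = -3/2 + 1392*(-42) = -3/2 - 58464 = -116931/2 ≈ -58466.)
O = 116931/121970 (O = -116931/(2*(-15105 - 45880)) = -116931/2/(-60985) = -116931/2*(-1/60985) = 116931/121970 ≈ 0.95869)
U = 14641
U/O = 14641/(116931/121970) = 14641*(121970/116931) = 1785762770/116931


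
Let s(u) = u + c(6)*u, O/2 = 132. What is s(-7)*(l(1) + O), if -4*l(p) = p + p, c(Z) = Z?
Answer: -25823/2 ≈ -12912.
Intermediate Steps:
O = 264 (O = 2*132 = 264)
l(p) = -p/2 (l(p) = -(p + p)/4 = -p/2)
s(u) = 7*u (s(u) = u + 6*u = 7*u)
s(-7)*(l(1) + O) = (7*(-7))*(-½*1 + 264) = -49*(-½ + 264) = -49*527/2 = -25823/2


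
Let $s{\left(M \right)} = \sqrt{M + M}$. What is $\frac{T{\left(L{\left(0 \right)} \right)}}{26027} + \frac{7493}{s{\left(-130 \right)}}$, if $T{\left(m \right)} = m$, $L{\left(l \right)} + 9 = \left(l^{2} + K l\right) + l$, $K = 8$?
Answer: $- \frac{9}{26027} - \frac{7493 i \sqrt{65}}{130} \approx -0.00034579 - 464.7 i$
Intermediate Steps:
$L{\left(l \right)} = -9 + l^{2} + 9 l$ ($L{\left(l \right)} = -9 + \left(\left(l^{2} + 8 l\right) + l\right) = -9 + \left(l^{2} + 9 l\right) = -9 + l^{2} + 9 l$)
$s{\left(M \right)} = \sqrt{2} \sqrt{M}$ ($s{\left(M \right)} = \sqrt{2 M} = \sqrt{2} \sqrt{M}$)
$\frac{T{\left(L{\left(0 \right)} \right)}}{26027} + \frac{7493}{s{\left(-130 \right)}} = \frac{-9 + 0^{2} + 9 \cdot 0}{26027} + \frac{7493}{\sqrt{2} \sqrt{-130}} = \left(-9 + 0 + 0\right) \frac{1}{26027} + \frac{7493}{\sqrt{2} i \sqrt{130}} = \left(-9\right) \frac{1}{26027} + \frac{7493}{2 i \sqrt{65}} = - \frac{9}{26027} + 7493 \left(- \frac{i \sqrt{65}}{130}\right) = - \frac{9}{26027} - \frac{7493 i \sqrt{65}}{130}$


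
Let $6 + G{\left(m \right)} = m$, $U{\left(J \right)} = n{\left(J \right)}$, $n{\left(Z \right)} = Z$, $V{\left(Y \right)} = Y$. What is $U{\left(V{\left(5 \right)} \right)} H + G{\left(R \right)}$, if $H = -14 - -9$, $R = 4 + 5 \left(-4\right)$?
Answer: $-47$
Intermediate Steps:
$R = -16$ ($R = 4 - 20 = -16$)
$U{\left(J \right)} = J$
$G{\left(m \right)} = -6 + m$
$H = -5$ ($H = -14 + 9 = -5$)
$U{\left(V{\left(5 \right)} \right)} H + G{\left(R \right)} = 5 \left(-5\right) - 22 = -25 - 22 = -47$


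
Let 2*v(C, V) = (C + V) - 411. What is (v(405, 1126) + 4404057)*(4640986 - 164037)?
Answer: 19719245673533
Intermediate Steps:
v(C, V) = -411/2 + C/2 + V/2 (v(C, V) = ((C + V) - 411)/2 = (-411 + C + V)/2 = -411/2 + C/2 + V/2)
(v(405, 1126) + 4404057)*(4640986 - 164037) = ((-411/2 + (1/2)*405 + (1/2)*1126) + 4404057)*(4640986 - 164037) = ((-411/2 + 405/2 + 563) + 4404057)*4476949 = (560 + 4404057)*4476949 = 4404617*4476949 = 19719245673533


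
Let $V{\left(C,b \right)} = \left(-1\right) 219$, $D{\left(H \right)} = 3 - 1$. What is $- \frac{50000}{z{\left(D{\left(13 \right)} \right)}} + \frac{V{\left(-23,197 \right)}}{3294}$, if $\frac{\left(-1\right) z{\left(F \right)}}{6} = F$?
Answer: $\frac{4574927}{1098} \approx 4166.6$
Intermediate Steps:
$D{\left(H \right)} = 2$
$V{\left(C,b \right)} = -219$
$z{\left(F \right)} = - 6 F$
$- \frac{50000}{z{\left(D{\left(13 \right)} \right)}} + \frac{V{\left(-23,197 \right)}}{3294} = - \frac{50000}{\left(-6\right) 2} - \frac{219}{3294} = - \frac{50000}{-12} - \frac{73}{1098} = \left(-50000\right) \left(- \frac{1}{12}\right) - \frac{73}{1098} = \frac{12500}{3} - \frac{73}{1098} = \frac{4574927}{1098}$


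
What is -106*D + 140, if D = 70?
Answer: -7280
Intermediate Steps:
-106*D + 140 = -106*70 + 140 = -7420 + 140 = -7280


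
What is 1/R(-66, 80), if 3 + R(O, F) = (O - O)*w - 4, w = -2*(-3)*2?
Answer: -⅐ ≈ -0.14286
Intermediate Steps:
w = 12 (w = 6*2 = 12)
R(O, F) = -7 (R(O, F) = -3 + ((O - O)*12 - 4) = -3 + (0*12 - 4) = -3 + (0 - 4) = -3 - 4 = -7)
1/R(-66, 80) = 1/(-7) = -⅐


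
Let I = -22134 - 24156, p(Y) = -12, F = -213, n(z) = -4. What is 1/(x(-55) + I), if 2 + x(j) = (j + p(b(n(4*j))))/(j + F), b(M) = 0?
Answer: -4/185167 ≈ -2.1602e-5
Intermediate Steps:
I = -46290
x(j) = -2 + (-12 + j)/(-213 + j) (x(j) = -2 + (j - 12)/(j - 213) = -2 + (-12 + j)/(-213 + j))
1/(x(-55) + I) = 1/((414 - 1*(-55))/(-213 - 55) - 46290) = 1/((414 + 55)/(-268) - 46290) = 1/(-1/268*469 - 46290) = 1/(-7/4 - 46290) = 1/(-185167/4) = -4/185167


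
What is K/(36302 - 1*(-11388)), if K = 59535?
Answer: 11907/9538 ≈ 1.2484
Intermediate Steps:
K/(36302 - 1*(-11388)) = 59535/(36302 - 1*(-11388)) = 59535/(36302 + 11388) = 59535/47690 = 59535*(1/47690) = 11907/9538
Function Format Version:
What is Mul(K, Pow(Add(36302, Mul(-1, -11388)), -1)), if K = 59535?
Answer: Rational(11907, 9538) ≈ 1.2484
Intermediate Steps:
Mul(K, Pow(Add(36302, Mul(-1, -11388)), -1)) = Mul(59535, Pow(Add(36302, Mul(-1, -11388)), -1)) = Mul(59535, Pow(Add(36302, 11388), -1)) = Mul(59535, Pow(47690, -1)) = Mul(59535, Rational(1, 47690)) = Rational(11907, 9538)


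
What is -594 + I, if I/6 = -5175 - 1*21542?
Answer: -160896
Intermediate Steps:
I = -160302 (I = 6*(-5175 - 1*21542) = 6*(-5175 - 21542) = 6*(-26717) = -160302)
-594 + I = -594 - 160302 = -160896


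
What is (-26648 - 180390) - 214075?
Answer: -421113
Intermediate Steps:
(-26648 - 180390) - 214075 = -207038 - 214075 = -421113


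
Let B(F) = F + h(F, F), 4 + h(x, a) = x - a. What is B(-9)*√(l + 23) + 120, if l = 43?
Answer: 120 - 13*√66 ≈ 14.387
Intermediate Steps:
h(x, a) = -4 + x - a (h(x, a) = -4 + (x - a) = -4 + x - a)
B(F) = -4 + F (B(F) = F + (-4 + F - F) = F - 4 = -4 + F)
B(-9)*√(l + 23) + 120 = (-4 - 9)*√(43 + 23) + 120 = -13*√66 + 120 = 120 - 13*√66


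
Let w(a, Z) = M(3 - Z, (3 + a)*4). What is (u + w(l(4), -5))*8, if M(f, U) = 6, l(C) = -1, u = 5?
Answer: 88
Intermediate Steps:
w(a, Z) = 6
(u + w(l(4), -5))*8 = (5 + 6)*8 = 11*8 = 88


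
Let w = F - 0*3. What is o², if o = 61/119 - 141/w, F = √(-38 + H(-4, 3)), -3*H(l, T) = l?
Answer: -844195213/1557710 + 8601*I*√330/6545 ≈ -541.95 + 23.872*I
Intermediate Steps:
H(l, T) = -l/3
F = I*√330/3 (F = √(-38 - ⅓*(-4)) = √(-38 + 4/3) = √(-110/3) = I*√330/3 ≈ 6.0553*I)
w = I*√330/3 (w = I*√330/3 - 0*3 = I*√330/3 - 1*0 = I*√330/3 + 0 = I*√330/3 ≈ 6.0553*I)
o = 61/119 + 141*I*√330/110 (o = 61/119 - 141*(-I*√330/110) = 61*(1/119) - (-141)*I*√330/110 = 61/119 + 141*I*√330/110 ≈ 0.5126 + 23.285*I)
o² = (61/119 + 141*I*√330/110)²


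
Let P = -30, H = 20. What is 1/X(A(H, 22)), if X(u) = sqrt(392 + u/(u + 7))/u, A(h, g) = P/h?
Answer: -3*sqrt(47399)/8618 ≈ -0.075788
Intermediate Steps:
A(h, g) = -30/h
X(u) = sqrt(392 + u/(7 + u))/u
1/X(A(H, 22)) = 1/(sqrt((2744 + 393*(-30/20))/(7 - 30/20))/((-30/20))) = 1/(sqrt((2744 + 393*(-30*1/20))/(7 - 30*1/20))/((-30*1/20))) = 1/(sqrt((2744 + 393*(-3/2))/(7 - 3/2))/(-3/2)) = 1/(-2*sqrt(22)*sqrt(2744 - 1179/2)/11/3) = 1/(-2*sqrt(47399)/11/3) = 1/(-2*sqrt(47399)/33) = -3*sqrt(47399)/8618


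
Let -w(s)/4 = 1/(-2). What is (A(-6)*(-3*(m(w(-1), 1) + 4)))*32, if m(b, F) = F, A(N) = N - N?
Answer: 0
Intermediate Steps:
w(s) = 2 (w(s) = -4/(-2) = -4*(-1/2) = 2)
A(N) = 0
(A(-6)*(-3*(m(w(-1), 1) + 4)))*32 = (0*(-3*(1 + 4)))*32 = (0*(-3*5))*32 = (0*(-15))*32 = 0*32 = 0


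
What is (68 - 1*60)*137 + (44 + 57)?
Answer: 1197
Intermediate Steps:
(68 - 1*60)*137 + (44 + 57) = (68 - 60)*137 + 101 = 8*137 + 101 = 1096 + 101 = 1197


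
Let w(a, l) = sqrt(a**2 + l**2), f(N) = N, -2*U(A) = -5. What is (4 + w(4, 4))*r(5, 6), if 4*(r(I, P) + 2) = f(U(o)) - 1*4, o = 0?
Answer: -19/2 - 19*sqrt(2)/2 ≈ -22.935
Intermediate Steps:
U(A) = 5/2 (U(A) = -1/2*(-5) = 5/2)
r(I, P) = -19/8 (r(I, P) = -2 + (5/2 - 1*4)/4 = -2 + (5/2 - 4)/4 = -2 + (1/4)*(-3/2) = -2 - 3/8 = -19/8)
(4 + w(4, 4))*r(5, 6) = (4 + sqrt(4**2 + 4**2))*(-19/8) = (4 + sqrt(16 + 16))*(-19/8) = (4 + sqrt(32))*(-19/8) = (4 + 4*sqrt(2))*(-19/8) = -19/2 - 19*sqrt(2)/2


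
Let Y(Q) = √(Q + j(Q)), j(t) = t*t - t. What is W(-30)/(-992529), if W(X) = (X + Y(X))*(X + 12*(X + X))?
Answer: 0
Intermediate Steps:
j(t) = t² - t
Y(Q) = √(Q + Q*(-1 + Q))
W(X) = 25*X*(X + √(X²)) (W(X) = (X + √(X²))*(X + 12*(X + X)) = (X + √(X²))*(X + 12*(2*X)) = (X + √(X²))*(X + 24*X) = (X + √(X²))*(25*X) = 25*X*(X + √(X²)))
W(-30)/(-992529) = (25*(-30)*(-30 + √((-30)²)))/(-992529) = (25*(-30)*(-30 + √900))*(-1/992529) = (25*(-30)*(-30 + 30))*(-1/992529) = (25*(-30)*0)*(-1/992529) = 0*(-1/992529) = 0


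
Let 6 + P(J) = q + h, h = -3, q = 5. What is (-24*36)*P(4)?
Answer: 3456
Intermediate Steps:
P(J) = -4 (P(J) = -6 + (5 - 3) = -6 + 2 = -4)
(-24*36)*P(4) = -24*36*(-4) = -864*(-4) = 3456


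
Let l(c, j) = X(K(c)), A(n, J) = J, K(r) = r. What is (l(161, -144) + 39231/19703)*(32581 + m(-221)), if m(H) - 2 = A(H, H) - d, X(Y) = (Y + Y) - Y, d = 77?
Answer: 103680500990/19703 ≈ 5.2622e+6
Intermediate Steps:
X(Y) = Y (X(Y) = 2*Y - Y = Y)
l(c, j) = c
m(H) = -75 + H (m(H) = 2 + (H - 1*77) = 2 + (H - 77) = 2 + (-77 + H) = -75 + H)
(l(161, -144) + 39231/19703)*(32581 + m(-221)) = (161 + 39231/19703)*(32581 + (-75 - 221)) = (161 + 39231*(1/19703))*(32581 - 296) = (161 + 39231/19703)*32285 = (3211414/19703)*32285 = 103680500990/19703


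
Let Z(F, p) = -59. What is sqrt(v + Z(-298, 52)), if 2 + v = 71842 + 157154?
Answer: sqrt(228935) ≈ 478.47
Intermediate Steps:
v = 228994 (v = -2 + (71842 + 157154) = -2 + 228996 = 228994)
sqrt(v + Z(-298, 52)) = sqrt(228994 - 59) = sqrt(228935)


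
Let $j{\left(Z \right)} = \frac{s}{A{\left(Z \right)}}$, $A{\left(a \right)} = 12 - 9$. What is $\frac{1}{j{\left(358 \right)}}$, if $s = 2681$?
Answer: $\frac{3}{2681} \approx 0.001119$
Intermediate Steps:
$A{\left(a \right)} = 3$ ($A{\left(a \right)} = 12 - 9 = 3$)
$j{\left(Z \right)} = \frac{2681}{3}$
$\frac{1}{j{\left(358 \right)}} = \frac{1}{\frac{2681}{3}} = \frac{3}{2681}$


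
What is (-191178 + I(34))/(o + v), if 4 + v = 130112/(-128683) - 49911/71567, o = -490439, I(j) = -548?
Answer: 882846105548243/2258364545718170 ≈ 0.39092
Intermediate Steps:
v = -52572247761/9209456261 (v = -4 + (130112/(-128683) - 49911/71567) = -4 + (130112*(-1/128683) - 49911*1/71567) = -4 + (-130112/128683 - 49911/71567) = -4 - 15734422717/9209456261 = -52572247761/9209456261 ≈ -5.7085)
(-191178 + I(34))/(o + v) = (-191178 - 548)/(-490439 - 52572247761/9209456261) = -191726/(-4516729091436340/9209456261) = -191726*(-9209456261/4516729091436340) = 882846105548243/2258364545718170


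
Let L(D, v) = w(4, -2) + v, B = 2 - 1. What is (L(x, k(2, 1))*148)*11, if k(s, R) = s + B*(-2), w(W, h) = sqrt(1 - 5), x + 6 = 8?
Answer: 3256*I ≈ 3256.0*I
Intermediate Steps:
B = 1
x = 2 (x = -6 + 8 = 2)
w(W, h) = 2*I (w(W, h) = sqrt(-4) = 2*I)
k(s, R) = -2 + s (k(s, R) = s + 1*(-2) = s - 2 = -2 + s)
L(D, v) = v + 2*I (L(D, v) = 2*I + v = v + 2*I)
(L(x, k(2, 1))*148)*11 = (((-2 + 2) + 2*I)*148)*11 = ((0 + 2*I)*148)*11 = ((2*I)*148)*11 = (296*I)*11 = 3256*I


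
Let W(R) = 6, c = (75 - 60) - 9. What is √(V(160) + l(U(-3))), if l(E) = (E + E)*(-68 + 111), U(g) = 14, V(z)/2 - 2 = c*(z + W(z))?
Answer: 40*√2 ≈ 56.569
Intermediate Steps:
c = 6 (c = 15 - 9 = 6)
V(z) = 76 + 12*z (V(z) = 4 + 2*(6*(z + 6)) = 4 + 2*(6*(6 + z)) = 4 + 2*(36 + 6*z) = 4 + (72 + 12*z) = 76 + 12*z)
l(E) = 86*E (l(E) = (2*E)*43 = 86*E)
√(V(160) + l(U(-3))) = √((76 + 12*160) + 86*14) = √((76 + 1920) + 1204) = √(1996 + 1204) = √3200 = 40*√2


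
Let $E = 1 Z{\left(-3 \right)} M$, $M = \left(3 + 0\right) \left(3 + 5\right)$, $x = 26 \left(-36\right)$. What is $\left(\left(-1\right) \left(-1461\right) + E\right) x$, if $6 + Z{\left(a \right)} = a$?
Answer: $-1165320$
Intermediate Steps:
$Z{\left(a \right)} = -6 + a$
$x = -936$
$M = 24$ ($M = 3 \cdot 8 = 24$)
$E = -216$ ($E = 1 \left(-6 - 3\right) 24 = 1 \left(-9\right) 24 = \left(-9\right) 24 = -216$)
$\left(\left(-1\right) \left(-1461\right) + E\right) x = \left(\left(-1\right) \left(-1461\right) - 216\right) \left(-936\right) = \left(1461 - 216\right) \left(-936\right) = 1245 \left(-936\right) = -1165320$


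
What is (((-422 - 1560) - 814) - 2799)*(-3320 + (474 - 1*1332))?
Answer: 23375910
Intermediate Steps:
(((-422 - 1560) - 814) - 2799)*(-3320 + (474 - 1*1332)) = ((-1982 - 814) - 2799)*(-3320 + (474 - 1332)) = (-2796 - 2799)*(-3320 - 858) = -5595*(-4178) = 23375910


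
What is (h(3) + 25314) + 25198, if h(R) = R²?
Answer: 50521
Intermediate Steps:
(h(3) + 25314) + 25198 = (3² + 25314) + 25198 = (9 + 25314) + 25198 = 25323 + 25198 = 50521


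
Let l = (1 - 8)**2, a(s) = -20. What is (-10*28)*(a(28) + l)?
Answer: -8120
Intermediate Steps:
l = 49 (l = (-7)**2 = 49)
(-10*28)*(a(28) + l) = (-10*28)*(-20 + 49) = -280*29 = -8120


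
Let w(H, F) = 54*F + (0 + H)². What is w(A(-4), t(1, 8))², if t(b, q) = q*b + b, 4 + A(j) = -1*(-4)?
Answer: 236196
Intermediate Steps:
A(j) = 0 (A(j) = -4 - 1*(-4) = -4 + 4 = 0)
t(b, q) = b + b*q (t(b, q) = b*q + b = b + b*q)
w(H, F) = H² + 54*F (w(H, F) = 54*F + H² = H² + 54*F)
w(A(-4), t(1, 8))² = (0² + 54*(1*(1 + 8)))² = (0 + 54*(1*9))² = (0 + 54*9)² = (0 + 486)² = 486² = 236196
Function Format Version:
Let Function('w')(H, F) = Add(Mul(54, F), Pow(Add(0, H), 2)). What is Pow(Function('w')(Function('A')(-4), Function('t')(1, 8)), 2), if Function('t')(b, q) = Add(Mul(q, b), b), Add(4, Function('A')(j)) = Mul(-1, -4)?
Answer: 236196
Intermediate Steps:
Function('A')(j) = 0 (Function('A')(j) = Add(-4, Mul(-1, -4)) = Add(-4, 4) = 0)
Function('t')(b, q) = Add(b, Mul(b, q)) (Function('t')(b, q) = Add(Mul(b, q), b) = Add(b, Mul(b, q)))
Function('w')(H, F) = Add(Pow(H, 2), Mul(54, F)) (Function('w')(H, F) = Add(Mul(54, F), Pow(H, 2)) = Add(Pow(H, 2), Mul(54, F)))
Pow(Function('w')(Function('A')(-4), Function('t')(1, 8)), 2) = Pow(Add(Pow(0, 2), Mul(54, Mul(1, Add(1, 8)))), 2) = Pow(Add(0, Mul(54, Mul(1, 9))), 2) = Pow(Add(0, Mul(54, 9)), 2) = Pow(Add(0, 486), 2) = Pow(486, 2) = 236196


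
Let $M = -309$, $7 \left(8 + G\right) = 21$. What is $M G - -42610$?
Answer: $44155$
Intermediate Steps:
$G = -5$ ($G = -8 + \frac{1}{7} \cdot 21 = -8 + 3 = -5$)
$M G - -42610 = \left(-309\right) \left(-5\right) - -42610 = 1545 + 42610 = 44155$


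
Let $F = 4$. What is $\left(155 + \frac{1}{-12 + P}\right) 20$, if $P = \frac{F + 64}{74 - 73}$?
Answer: $\frac{43405}{14} \approx 3100.4$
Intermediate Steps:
$P = 68$ ($P = \frac{4 + 64}{74 - 73} = \frac{68}{1} = 68 \cdot 1 = 68$)
$\left(155 + \frac{1}{-12 + P}\right) 20 = \left(155 + \frac{1}{-12 + 68}\right) 20 = \left(155 + \frac{1}{56}\right) 20 = \frac{8681}{56} \cdot 20 = \frac{43405}{14}$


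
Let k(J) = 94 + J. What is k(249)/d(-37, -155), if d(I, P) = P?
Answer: -343/155 ≈ -2.2129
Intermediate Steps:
k(249)/d(-37, -155) = (94 + 249)/(-155) = 343*(-1/155) = -343/155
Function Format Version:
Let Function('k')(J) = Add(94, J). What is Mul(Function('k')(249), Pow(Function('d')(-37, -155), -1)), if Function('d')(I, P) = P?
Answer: Rational(-343, 155) ≈ -2.2129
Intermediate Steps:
Mul(Function('k')(249), Pow(Function('d')(-37, -155), -1)) = Mul(Add(94, 249), Pow(-155, -1)) = Mul(343, Rational(-1, 155)) = Rational(-343, 155)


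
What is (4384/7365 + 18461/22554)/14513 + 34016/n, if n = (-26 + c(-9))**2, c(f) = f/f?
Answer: 5466964875914287/100448228238750 ≈ 54.426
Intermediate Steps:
c(f) = 1
n = 625 (n = (-26 + 1)**2 = (-25)**2 = 625)
(4384/7365 + 18461/22554)/14513 + 34016/n = (4384/7365 + 18461/22554)/14513 + 34016/625 = (4384*(1/7365) + 18461*(1/22554))*(1/14513) + 34016*(1/625) = (4384/7365 + 18461/22554)*(1/14513) + 34016/625 = (78280667/55370070)*(1/14513) + 34016/625 = 78280667/803585825910 + 34016/625 = 5466964875914287/100448228238750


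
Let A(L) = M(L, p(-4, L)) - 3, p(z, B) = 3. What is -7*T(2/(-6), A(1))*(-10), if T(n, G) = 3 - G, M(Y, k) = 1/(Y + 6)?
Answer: 410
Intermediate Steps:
M(Y, k) = 1/(6 + Y)
A(L) = -3 + 1/(6 + L) (A(L) = 1/(6 + L) - 3 = -3 + 1/(6 + L))
-7*T(2/(-6), A(1))*(-10) = -7*(3 - (-17 - 3*1)/(6 + 1))*(-10) = -7*(3 - (-17 - 3)/7)*(-10) = -7*(3 - (-20)/7)*(-10) = -7*(3 - 1*(-20/7))*(-10) = -7*(3 + 20/7)*(-10) = -7*41/7*(-10) = -41*(-10) = 410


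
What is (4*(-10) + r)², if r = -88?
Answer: 16384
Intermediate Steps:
(4*(-10) + r)² = (4*(-10) - 88)² = (-40 - 88)² = (-128)² = 16384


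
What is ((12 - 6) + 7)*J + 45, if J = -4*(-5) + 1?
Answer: 318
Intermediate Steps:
J = 21 (J = 20 + 1 = 21)
((12 - 6) + 7)*J + 45 = ((12 - 6) + 7)*21 + 45 = (6 + 7)*21 + 45 = 13*21 + 45 = 273 + 45 = 318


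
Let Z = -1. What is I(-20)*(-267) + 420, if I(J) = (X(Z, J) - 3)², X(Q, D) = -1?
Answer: -3852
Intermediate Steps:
I(J) = 16 (I(J) = (-1 - 3)² = (-4)² = 16)
I(-20)*(-267) + 420 = 16*(-267) + 420 = -4272 + 420 = -3852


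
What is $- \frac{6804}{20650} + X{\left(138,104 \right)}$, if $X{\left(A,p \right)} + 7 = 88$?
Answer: $\frac{118989}{1475} \approx 80.671$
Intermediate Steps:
$X{\left(A,p \right)} = 81$ ($X{\left(A,p \right)} = -7 + 88 = 81$)
$- \frac{6804}{20650} + X{\left(138,104 \right)} = - \frac{6804}{20650} + 81 = \left(-6804\right) \frac{1}{20650} + 81 = - \frac{486}{1475} + 81 = \frac{118989}{1475}$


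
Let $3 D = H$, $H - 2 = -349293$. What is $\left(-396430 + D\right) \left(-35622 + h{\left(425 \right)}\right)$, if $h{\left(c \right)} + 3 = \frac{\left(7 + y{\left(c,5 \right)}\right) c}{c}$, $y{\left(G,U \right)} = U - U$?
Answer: $\frac{54801178058}{3} \approx 1.8267 \cdot 10^{10}$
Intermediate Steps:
$y{\left(G,U \right)} = 0$
$H = -349291$ ($H = 2 - 349293 = -349291$)
$h{\left(c \right)} = 4$ ($h{\left(c \right)} = -3 + \frac{\left(7 + 0\right) c}{c} = -3 + \frac{7 c}{c} = -3 + 7 = 4$)
$D = - \frac{349291}{3}$ ($D = \frac{1}{3} \left(-349291\right) = - \frac{349291}{3} \approx -1.1643 \cdot 10^{5}$)
$\left(-396430 + D\right) \left(-35622 + h{\left(425 \right)}\right) = \left(-396430 - \frac{349291}{3}\right) \left(-35622 + 4\right) = \left(- \frac{1538581}{3}\right) \left(-35618\right) = \frac{54801178058}{3}$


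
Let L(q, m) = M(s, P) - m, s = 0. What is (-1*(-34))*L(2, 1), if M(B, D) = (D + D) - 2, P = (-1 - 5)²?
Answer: 2346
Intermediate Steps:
P = 36 (P = (-6)² = 36)
M(B, D) = -2 + 2*D (M(B, D) = 2*D - 2 = -2 + 2*D)
L(q, m) = 70 - m (L(q, m) = (-2 + 2*36) - m = (-2 + 72) - m = 70 - m)
(-1*(-34))*L(2, 1) = (-1*(-34))*(70 - 1*1) = 34*(70 - 1) = 34*69 = 2346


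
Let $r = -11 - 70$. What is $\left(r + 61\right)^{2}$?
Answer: $400$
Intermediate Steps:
$r = -81$ ($r = -11 - 70 = -81$)
$\left(r + 61\right)^{2} = \left(-81 + 61\right)^{2} = \left(-20\right)^{2} = 400$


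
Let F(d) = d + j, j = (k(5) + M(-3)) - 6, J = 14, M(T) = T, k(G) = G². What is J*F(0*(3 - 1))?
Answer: 224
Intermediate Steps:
j = 16 (j = (5² - 3) - 6 = (25 - 3) - 6 = 22 - 6 = 16)
F(d) = 16 + d (F(d) = d + 16 = 16 + d)
J*F(0*(3 - 1)) = 14*(16 + 0*(3 - 1)) = 14*(16 + 0*2) = 14*(16 + 0) = 14*16 = 224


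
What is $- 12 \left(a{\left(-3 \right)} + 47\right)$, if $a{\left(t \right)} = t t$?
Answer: $-672$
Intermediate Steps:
$a{\left(t \right)} = t^{2}$
$- 12 \left(a{\left(-3 \right)} + 47\right) = - 12 \left(\left(-3\right)^{2} + 47\right) = - 12 \left(9 + 47\right) = \left(-12\right) 56 = -672$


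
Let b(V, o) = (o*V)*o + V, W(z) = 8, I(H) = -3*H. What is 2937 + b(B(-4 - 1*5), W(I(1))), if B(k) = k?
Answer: 2352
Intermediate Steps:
b(V, o) = V + V*o**2 (b(V, o) = (V*o)*o + V = V*o**2 + V = V + V*o**2)
2937 + b(B(-4 - 1*5), W(I(1))) = 2937 + (-4 - 1*5)*(1 + 8**2) = 2937 + (-4 - 5)*(1 + 64) = 2937 - 9*65 = 2937 - 585 = 2352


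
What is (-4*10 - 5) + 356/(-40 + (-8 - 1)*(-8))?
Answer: -271/8 ≈ -33.875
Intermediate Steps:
(-4*10 - 5) + 356/(-40 + (-8 - 1)*(-8)) = (-40 - 5) + 356/(-40 - 9*(-8)) = -45 + 356/(-40 + 72) = -45 + 356/32 = -45 + 356*(1/32) = -45 + 89/8 = -271/8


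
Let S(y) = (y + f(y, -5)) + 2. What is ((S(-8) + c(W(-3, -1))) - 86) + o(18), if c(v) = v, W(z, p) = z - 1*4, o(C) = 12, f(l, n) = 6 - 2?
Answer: -83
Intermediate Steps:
f(l, n) = 4
W(z, p) = -4 + z (W(z, p) = z - 4 = -4 + z)
S(y) = 6 + y (S(y) = (y + 4) + 2 = (4 + y) + 2 = 6 + y)
((S(-8) + c(W(-3, -1))) - 86) + o(18) = (((6 - 8) + (-4 - 3)) - 86) + 12 = ((-2 - 7) - 86) + 12 = (-9 - 86) + 12 = -95 + 12 = -83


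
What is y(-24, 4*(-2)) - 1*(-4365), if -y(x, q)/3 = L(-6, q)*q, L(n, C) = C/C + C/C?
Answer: 4413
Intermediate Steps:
L(n, C) = 2 (L(n, C) = 1 + 1 = 2)
y(x, q) = -6*q
y(-24, 4*(-2)) - 1*(-4365) = -24*(-2) - 1*(-4365) = -6*(-8) + 4365 = 48 + 4365 = 4413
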